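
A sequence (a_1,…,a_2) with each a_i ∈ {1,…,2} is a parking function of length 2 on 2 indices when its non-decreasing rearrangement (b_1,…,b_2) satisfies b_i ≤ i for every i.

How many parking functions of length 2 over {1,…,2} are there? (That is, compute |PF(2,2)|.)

|PF| = (2−2+1)·(2+1)^(2−1) = 1 · 3 = 3 (Konheim–Weiss)
E.g. (2,1) → sorted (1,2): b_i ≤ i ∀i, a PF.

3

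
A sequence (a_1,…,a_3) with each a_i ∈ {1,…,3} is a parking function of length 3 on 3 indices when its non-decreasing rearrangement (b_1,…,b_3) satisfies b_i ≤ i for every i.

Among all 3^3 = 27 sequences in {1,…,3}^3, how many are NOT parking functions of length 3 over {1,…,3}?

Count = (3+1−3)·(3+1)^{3−1} = 1 · 16 = 16 [KW]
E.g. (3,3,3) → sorted (3,3,3): b_1=3>1, not a PF.
So 27 − 16 = 11 fail.

11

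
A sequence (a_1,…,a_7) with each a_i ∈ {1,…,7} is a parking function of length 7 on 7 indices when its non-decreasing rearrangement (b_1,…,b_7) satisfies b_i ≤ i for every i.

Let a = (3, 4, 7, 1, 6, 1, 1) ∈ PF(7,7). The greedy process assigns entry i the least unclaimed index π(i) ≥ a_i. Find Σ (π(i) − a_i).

5

Σπ = 28 ({1..7} each once); Σa = 3+4+7+1+6+1+1 = 23; disp = 28−23 = 5.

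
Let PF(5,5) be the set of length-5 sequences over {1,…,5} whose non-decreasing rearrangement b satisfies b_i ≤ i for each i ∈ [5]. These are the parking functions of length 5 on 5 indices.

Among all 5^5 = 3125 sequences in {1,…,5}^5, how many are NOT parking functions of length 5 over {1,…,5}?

|PF(5,5)| = 1·6^4 = 1 · 1296 = 1296 [KW]
E.g. (4,3,5,5,4) → sorted (3,4,4,5,5): b_1=3>1, not a PF.
Total 3125; non-PF = 3125−1296 = 1829

1829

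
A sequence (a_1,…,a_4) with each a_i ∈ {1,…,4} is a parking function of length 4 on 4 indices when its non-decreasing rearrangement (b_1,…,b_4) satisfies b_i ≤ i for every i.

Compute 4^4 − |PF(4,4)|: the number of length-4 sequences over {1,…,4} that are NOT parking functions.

131

#PF = (5−4)·5^(4−1) = 1·125 = 125 (Pollak)
E.g. (4,4,4,4) → sorted (4,4,4,4): b_1=4>1, not a PF.
4^4 − 125 = 256 − 125 = 131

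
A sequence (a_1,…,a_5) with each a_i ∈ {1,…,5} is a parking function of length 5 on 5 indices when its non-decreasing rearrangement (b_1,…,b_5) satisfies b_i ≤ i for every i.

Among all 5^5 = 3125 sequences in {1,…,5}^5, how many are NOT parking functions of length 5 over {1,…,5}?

1829

|PF| = (5+1−5)·(5+1)^{5−1} = 1×1296 = 1296 [KW]
E.g. (3,4,2,4,3) → sorted (2,3,3,4,4): b_1=2>1, not a PF.
So 3125 − 1296 = 1829 fail.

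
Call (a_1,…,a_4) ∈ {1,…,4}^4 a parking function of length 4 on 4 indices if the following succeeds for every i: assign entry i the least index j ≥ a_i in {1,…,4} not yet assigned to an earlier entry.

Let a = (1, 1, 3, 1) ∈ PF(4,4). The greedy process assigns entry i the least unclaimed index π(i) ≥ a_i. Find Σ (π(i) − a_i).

4

Σπ = 4·5/2 = 10 (π permutes [4]); Σa = 1+1+3+1 = 6; disp = 10−6 = 4.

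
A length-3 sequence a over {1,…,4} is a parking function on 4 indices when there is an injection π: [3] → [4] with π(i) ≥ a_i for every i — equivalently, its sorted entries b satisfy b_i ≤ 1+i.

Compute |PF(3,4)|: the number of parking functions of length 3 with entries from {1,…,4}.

|PF(3,4)| = 2·5^2 = 2 · 25 = 50
Check (4,1,2) → sorted (1,2,4): b_i ≤ 1+i ∀i, a PF.

50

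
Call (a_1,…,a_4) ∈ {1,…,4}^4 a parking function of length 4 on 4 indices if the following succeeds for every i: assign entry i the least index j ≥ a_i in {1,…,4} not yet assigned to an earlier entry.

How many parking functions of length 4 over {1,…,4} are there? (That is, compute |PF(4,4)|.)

#PF = (4−4+1)·(4+1)^(4−1) = 1·125 = 125 (Pollak)
E.g. (4,2,1,2) → sorted (1,2,2,4): b_i ≤ i ∀i, a PF.

125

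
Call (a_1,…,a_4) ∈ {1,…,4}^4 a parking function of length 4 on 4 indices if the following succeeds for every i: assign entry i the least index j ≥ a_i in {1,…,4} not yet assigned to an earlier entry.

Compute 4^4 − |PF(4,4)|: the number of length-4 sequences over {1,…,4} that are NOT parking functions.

Count = (4+1−4)·(4+1)^{4−1} = 1 · 125 = 125 [KW]
E.g. (4,4,3,4) → sorted (3,4,4,4): b_1=3>1, not a PF.
4^4 − 125 = 256 − 125 = 131

131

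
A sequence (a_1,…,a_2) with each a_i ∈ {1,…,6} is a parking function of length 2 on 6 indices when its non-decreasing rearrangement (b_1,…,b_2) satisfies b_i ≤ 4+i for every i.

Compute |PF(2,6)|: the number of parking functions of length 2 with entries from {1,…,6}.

35

Count = 5·7^1 = 5·7 = 35 [KW]
One tuple (5,2) → sorted (2,5): b_i ≤ 4+i ∀i, a PF.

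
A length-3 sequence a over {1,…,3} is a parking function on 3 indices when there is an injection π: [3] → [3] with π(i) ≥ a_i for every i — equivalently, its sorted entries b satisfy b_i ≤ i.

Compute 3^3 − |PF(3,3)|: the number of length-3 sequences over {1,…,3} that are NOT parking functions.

11

|PF(3,3)| = (3+1−3)·(3+1)^{3−1} = 1 · 16 = 16 (Pollak)
E.g. (3,3,2) → sorted (2,3,3): b_1=2>1, not a PF.
So 27 − 16 = 11 fail.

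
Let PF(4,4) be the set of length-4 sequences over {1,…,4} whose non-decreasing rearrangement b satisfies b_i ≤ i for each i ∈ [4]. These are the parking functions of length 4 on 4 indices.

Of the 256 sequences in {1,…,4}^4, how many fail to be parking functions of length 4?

#PF = 1·5^3 = 1×125 = 125
One tuple (1,4,4,3) → sorted (1,3,4,4): b_2=3>2, not a PF.
Total 256; non-PF = 256−125 = 131

131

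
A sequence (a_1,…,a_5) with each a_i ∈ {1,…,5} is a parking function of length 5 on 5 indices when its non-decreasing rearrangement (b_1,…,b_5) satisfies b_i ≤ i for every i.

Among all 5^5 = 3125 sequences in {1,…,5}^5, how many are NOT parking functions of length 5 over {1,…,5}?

1829

|PF| = (5+1−5)·(5+1)^{5−1} = 1 · 1296 = 1296
One tuple (3,4,4,4,4) → sorted (3,4,4,4,4): b_1=3>1, not a PF.
So 3125 − 1296 = 1829 fail.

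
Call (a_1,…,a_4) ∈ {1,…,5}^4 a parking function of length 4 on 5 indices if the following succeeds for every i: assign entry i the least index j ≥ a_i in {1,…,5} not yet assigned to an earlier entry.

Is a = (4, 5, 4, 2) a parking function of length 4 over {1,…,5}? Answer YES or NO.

NO

Sorted: b = (2, 4, 4, 5).
  b_1=2 ≤ 2
  b_2=4 > 3
  fails at i=2 ⇒ NO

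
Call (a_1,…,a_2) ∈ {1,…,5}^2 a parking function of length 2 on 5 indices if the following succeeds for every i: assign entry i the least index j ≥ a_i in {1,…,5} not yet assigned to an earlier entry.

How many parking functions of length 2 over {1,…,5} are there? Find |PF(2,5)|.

#PF = (5+1−2)·(5+1)^{2−1} = 4 · 6 = 24 (Konheim–Weiss)
Check (4,4) → sorted (4,4): b_i ≤ 3+i ∀i, a PF.

24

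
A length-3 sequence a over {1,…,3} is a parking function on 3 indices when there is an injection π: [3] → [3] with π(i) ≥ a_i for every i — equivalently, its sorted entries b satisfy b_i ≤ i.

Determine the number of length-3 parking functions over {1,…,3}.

16

|PF| = (3−3+1)·(3+1)^(3−1) = 1·16 = 16
E.g. (3,1,2) → sorted (1,2,3): b_i ≤ i ∀i, a PF.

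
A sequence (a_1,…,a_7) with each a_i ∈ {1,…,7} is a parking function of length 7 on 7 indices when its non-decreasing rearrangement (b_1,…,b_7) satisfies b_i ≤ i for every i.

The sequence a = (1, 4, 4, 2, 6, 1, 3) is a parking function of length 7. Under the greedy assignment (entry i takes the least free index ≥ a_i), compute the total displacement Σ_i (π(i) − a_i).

7

Σπ(i) = 1+…+7 = 28; Σa = 1+4+4+2+6+1+3 = 21; disp = 28−21 = 7.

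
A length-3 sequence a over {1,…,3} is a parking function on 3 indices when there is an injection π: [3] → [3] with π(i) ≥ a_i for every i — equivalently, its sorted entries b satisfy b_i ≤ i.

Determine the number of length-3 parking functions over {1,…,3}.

|PF| = (3−3+1)·(3+1)^(3−1) = 1 · 16 = 16 (Konheim–Weiss)
Check (3,2,1) → sorted (1,2,3): b_i ≤ i ∀i, a PF.

16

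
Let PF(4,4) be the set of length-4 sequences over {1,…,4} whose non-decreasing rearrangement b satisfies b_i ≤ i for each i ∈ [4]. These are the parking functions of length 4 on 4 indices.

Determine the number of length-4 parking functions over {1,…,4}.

#PF = (5−4)·5^(4−1) = 1·125 = 125 [KW]
One tuple (3,1,1,4) → sorted (1,1,3,4): b_i ≤ i ∀i, a PF.

125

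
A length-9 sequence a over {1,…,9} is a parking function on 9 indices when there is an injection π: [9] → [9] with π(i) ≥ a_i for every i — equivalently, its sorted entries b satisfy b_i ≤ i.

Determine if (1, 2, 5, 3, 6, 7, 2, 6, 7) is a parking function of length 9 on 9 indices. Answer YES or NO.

YES

Rearranged: b = (1, 2, 2, 3, 5, 6, 6, 7, 7).
  b_1=1 ≤ 1
  b_2=2 ≤ 2
  b_3=2 ≤ 3
  b_4=3 ≤ 4
  b_5=5 ≤ 5
  b_6=6 ≤ 6
  b_7=6 ≤ 7
  b_8=7 ≤ 8
  b_9=7 ≤ 9
All bounds hold ⇒ YES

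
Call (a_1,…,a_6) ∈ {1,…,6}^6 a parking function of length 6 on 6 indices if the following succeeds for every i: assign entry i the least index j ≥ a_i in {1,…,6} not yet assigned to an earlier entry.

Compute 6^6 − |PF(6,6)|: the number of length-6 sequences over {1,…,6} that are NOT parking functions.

29849

#PF = 1·7^5 = 1 · 16807 = 16807
Example (2,4,2,4,6,5) → sorted (2,2,4,4,5,6): b_1=2>1, not a PF.
6^6 − 16807 = 46656 − 16807 = 29849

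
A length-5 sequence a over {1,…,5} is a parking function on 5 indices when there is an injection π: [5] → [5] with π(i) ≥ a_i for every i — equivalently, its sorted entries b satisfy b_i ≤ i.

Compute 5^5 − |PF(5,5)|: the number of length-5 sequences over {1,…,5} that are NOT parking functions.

|PF| = 1·6^4 = 1×1296 = 1296 [KW]
E.g. (1,5,5,4,1) → sorted (1,1,4,5,5): b_3=4>3, not a PF.
5^5 − 1296 = 3125 − 1296 = 1829

1829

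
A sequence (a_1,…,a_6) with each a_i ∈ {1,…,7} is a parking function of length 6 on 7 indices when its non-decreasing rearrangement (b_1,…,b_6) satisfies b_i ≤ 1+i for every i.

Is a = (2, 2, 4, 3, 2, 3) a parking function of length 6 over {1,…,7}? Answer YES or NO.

YES

Rearranged: b = (2, 2, 2, 3, 3, 4).
  b_1=2 ≤ 2
  b_2=2 ≤ 3
  b_3=2 ≤ 4
  b_4=3 ≤ 5
  b_5=3 ≤ 6
  b_6=4 ≤ 7
All bounds hold ⇒ YES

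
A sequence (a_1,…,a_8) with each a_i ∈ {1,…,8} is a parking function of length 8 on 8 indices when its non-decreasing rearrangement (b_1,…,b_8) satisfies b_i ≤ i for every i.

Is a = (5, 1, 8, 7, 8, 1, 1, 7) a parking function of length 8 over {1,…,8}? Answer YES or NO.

Rearranged: b = (1, 1, 1, 5, 7, 7, 8, 8).
  b_1=1 ≤ 1
  b_2=1 ≤ 2
  b_3=1 ≤ 3
  b_4=5 > 4
  fails at i=4 ⇒ NO

NO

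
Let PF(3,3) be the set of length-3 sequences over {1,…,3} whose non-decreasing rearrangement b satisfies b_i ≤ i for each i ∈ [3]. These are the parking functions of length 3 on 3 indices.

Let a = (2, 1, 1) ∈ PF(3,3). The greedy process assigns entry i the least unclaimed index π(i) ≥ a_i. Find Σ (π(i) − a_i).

2

Σπ(i) = 1+…+3 = 6; Σa = 2+1+1 = 4; disp = 6−4 = 2.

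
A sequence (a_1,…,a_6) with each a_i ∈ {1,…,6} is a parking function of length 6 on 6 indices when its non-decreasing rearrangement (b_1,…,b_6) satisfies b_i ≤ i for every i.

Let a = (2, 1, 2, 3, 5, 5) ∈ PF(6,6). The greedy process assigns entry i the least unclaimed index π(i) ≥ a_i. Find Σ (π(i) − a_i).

Σπ = 21 ({1..6} each once); Σa = 2+1+2+3+5+5 = 18; disp = 21−18 = 3.

3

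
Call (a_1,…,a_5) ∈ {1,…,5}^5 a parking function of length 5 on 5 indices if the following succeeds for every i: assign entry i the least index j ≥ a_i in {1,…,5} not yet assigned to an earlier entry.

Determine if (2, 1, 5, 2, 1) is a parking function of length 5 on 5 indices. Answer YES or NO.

YES

Rearranged: b = (1, 1, 2, 2, 5).
  b_1=1 ≤ 1
  b_2=1 ≤ 2
  b_3=2 ≤ 3
  b_4=2 ≤ 4
  b_5=5 ≤ 5
All bounds hold ⇒ YES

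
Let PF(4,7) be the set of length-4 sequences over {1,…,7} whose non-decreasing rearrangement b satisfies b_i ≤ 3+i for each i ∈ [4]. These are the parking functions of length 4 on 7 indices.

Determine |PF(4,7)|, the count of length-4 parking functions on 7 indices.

2048

#PF = 4·8^3 = 4×512 = 2048
One tuple (2,4,6,1) → sorted (1,2,4,6): b_i ≤ 3+i ∀i, a PF.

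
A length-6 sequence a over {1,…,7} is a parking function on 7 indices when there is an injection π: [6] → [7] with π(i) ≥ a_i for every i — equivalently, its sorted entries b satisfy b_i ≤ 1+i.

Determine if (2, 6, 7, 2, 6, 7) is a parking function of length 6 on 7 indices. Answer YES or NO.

Rearranged: b = (2, 2, 6, 6, 7, 7).
  b_1=2 ≤ 2
  b_2=2 ≤ 3
  b_3=6 > 4
  fails at i=3 ⇒ NO

NO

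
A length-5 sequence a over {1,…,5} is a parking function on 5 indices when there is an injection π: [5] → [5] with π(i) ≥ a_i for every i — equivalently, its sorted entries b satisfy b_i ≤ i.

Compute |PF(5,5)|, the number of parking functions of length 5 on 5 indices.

1296

|PF(5,5)| = (5−5+1)·(5+1)^(5−1) = 1×1296 = 1296
Check (1,4,2,3,4) → sorted (1,2,3,4,4): b_i ≤ i ∀i, a PF.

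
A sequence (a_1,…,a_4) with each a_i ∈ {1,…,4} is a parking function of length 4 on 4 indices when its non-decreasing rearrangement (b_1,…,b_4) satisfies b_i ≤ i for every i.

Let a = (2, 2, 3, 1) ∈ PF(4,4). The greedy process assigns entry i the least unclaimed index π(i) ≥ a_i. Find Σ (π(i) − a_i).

2

Σπ = 10 ({1..4} each once); Σa = 2+2+3+1 = 8; disp = 10−8 = 2.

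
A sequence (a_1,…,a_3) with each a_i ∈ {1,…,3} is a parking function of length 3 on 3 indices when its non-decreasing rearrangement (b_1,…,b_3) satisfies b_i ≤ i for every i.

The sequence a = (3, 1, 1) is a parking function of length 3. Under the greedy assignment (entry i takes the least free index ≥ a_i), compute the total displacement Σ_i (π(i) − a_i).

1

Σπ(i) = 1+…+3 = 6; Σa = 3+1+1 = 5; disp = 6−5 = 1.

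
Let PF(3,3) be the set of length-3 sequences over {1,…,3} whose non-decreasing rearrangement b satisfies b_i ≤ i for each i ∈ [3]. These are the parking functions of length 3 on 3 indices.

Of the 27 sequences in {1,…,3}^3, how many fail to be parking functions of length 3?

11

Count = (4−3)·4^(3−1) = 1×16 = 16 (Pollak)
E.g. (3,2,3) → sorted (2,3,3): b_1=2>1, not a PF.
So 27 − 16 = 11 fail.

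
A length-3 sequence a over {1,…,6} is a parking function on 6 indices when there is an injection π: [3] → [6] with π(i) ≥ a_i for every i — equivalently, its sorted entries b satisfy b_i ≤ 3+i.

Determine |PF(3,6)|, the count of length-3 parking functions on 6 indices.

196

|PF(3,6)| = 4·7^2 = 4 · 49 = 196 (Pollak)
Check (4,3,2) → sorted (2,3,4): b_i ≤ 3+i ∀i, a PF.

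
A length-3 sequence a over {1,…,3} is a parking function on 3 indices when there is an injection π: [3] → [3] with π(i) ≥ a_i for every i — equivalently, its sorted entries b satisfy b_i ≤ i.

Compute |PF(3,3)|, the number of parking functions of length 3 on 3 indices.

#PF = 1·4^2 = 1 · 16 = 16 [KW]
E.g. (1,1,3) → sorted (1,1,3): b_i ≤ i ∀i, a PF.

16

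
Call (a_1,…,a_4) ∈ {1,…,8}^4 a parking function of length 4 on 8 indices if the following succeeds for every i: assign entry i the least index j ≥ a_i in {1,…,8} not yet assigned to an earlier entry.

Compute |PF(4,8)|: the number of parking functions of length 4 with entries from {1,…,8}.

Count = (9−4)·9^(4−1) = 5 · 729 = 3645 (Konheim–Weiss)
One tuple (5,1,2,3) → sorted (1,2,3,5): b_i ≤ 4+i ∀i, a PF.

3645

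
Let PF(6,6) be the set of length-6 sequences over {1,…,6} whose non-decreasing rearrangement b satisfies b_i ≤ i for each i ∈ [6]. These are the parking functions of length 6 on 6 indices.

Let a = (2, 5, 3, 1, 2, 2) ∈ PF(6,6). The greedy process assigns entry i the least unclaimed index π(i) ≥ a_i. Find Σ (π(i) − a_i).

Σπ = 21 ({1..6} each once); Σa = 2+5+3+1+2+2 = 15; disp = 21−15 = 6.

6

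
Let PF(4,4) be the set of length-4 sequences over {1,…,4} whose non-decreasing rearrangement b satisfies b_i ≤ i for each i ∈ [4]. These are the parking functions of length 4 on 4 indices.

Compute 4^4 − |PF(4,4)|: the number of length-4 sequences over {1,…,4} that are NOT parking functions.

|PF(4,4)| = (4−4+1)·(4+1)^(4−1) = 1 · 125 = 125 (Pollak)
One tuple (4,3,3,4) → sorted (3,3,4,4): b_1=3>1, not a PF.
4^4 − 125 = 256 − 125 = 131

131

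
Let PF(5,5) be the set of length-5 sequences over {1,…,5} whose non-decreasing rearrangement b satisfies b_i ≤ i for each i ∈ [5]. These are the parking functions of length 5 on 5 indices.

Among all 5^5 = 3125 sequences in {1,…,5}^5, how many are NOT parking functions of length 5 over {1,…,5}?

1829

|PF| = (5−5+1)·(5+1)^(5−1) = 1 · 1296 = 1296 (Konheim–Weiss)
Example (4,4,2,1,4) → sorted (1,2,4,4,4): b_3=4>3, not a PF.
Total 3125; non-PF = 3125−1296 = 1829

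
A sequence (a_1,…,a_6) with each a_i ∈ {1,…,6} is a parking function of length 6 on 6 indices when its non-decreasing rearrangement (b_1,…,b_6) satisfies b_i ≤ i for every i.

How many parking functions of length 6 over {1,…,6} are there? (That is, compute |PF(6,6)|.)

16807

|PF(6,6)| = 1·7^5 = 1×16807 = 16807 [KW]
One tuple (1,5,6,2,2,3) → sorted (1,2,2,3,5,6): b_i ≤ i ∀i, a PF.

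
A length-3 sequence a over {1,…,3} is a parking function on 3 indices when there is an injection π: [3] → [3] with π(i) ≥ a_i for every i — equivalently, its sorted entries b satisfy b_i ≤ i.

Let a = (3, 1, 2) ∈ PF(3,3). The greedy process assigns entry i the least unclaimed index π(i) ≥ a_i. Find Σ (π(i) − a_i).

Σπ = 6 ({1..3} each once); Σa = 3+1+2 = 6; disp = 6−6 = 0.

0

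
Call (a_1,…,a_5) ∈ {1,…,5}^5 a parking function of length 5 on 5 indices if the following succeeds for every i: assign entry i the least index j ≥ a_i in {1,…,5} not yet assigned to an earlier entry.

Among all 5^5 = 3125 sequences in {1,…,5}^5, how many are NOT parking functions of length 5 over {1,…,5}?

|PF(5,5)| = (5+1−5)·(5+1)^{5−1} = 1×1296 = 1296 (Pollak)
Check (4,1,3,5,5) → sorted (1,3,4,5,5): b_2=3>2, not a PF.
5^5 − 1296 = 3125 − 1296 = 1829

1829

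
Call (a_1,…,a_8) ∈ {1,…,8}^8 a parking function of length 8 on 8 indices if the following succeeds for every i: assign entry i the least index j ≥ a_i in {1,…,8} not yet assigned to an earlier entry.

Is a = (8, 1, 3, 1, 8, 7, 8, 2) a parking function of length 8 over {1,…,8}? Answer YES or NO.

NO

Order a: b = (1, 1, 2, 3, 7, 8, 8, 8).
  b_1=1 ≤ 1
  b_2=1 ≤ 2
  b_3=2 ≤ 3
  b_4=3 ≤ 4
  b_5=7 > 5
  fails at i=5 ⇒ NO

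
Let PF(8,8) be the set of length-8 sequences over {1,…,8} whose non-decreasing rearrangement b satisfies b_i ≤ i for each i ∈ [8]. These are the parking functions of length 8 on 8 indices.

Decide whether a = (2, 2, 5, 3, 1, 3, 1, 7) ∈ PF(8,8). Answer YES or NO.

Rearranged: b = (1, 1, 2, 2, 3, 3, 5, 7).
  b_1=1 ≤ 1
  b_2=1 ≤ 2
  b_3=2 ≤ 3
  b_4=2 ≤ 4
  b_5=3 ≤ 5
  b_6=3 ≤ 6
  b_7=5 ≤ 7
  b_8=7 ≤ 8
All bounds hold ⇒ YES

YES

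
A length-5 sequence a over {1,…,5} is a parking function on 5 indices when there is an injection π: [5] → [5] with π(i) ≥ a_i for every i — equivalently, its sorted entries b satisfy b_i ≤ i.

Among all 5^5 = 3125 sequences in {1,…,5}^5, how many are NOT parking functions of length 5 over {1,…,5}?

|PF(5,5)| = (5−5+1)·(5+1)^(5−1) = 1 · 1296 = 1296
Example (1,3,3,5,5) → sorted (1,3,3,5,5): b_2=3>2, not a PF.
So 3125 − 1296 = 1829 fail.

1829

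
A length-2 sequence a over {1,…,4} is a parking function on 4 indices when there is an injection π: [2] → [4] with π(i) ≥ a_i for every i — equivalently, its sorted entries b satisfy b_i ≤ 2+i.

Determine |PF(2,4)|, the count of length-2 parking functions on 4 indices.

#PF = (5−2)·5^(2−1) = 3 · 5 = 15 (Konheim–Weiss)
One tuple (4,3) → sorted (3,4): b_i ≤ 2+i ∀i, a PF.

15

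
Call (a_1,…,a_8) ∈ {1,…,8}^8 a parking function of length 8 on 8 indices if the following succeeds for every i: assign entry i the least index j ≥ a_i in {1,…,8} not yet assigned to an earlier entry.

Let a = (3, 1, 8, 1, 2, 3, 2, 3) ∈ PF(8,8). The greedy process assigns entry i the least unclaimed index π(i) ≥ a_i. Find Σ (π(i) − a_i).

13

Σπ(i) = 1+…+8 = 36; Σa = 3+1+8+1+2+3+2+3 = 23; disp = 36−23 = 13.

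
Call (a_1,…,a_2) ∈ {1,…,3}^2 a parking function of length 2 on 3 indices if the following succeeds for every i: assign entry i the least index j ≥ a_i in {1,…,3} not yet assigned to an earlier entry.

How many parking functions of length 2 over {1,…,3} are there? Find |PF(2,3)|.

Count = 2·4^1 = 2 · 4 = 8 (Pollak)
One tuple (3,2) → sorted (2,3): b_i ≤ 1+i ∀i, a PF.

8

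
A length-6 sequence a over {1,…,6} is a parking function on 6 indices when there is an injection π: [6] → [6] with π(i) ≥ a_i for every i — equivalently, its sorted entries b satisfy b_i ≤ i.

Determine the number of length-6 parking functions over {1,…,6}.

16807

#PF = (6+1−6)·(6+1)^{6−1} = 1·16807 = 16807 (Pollak)
One tuple (1,1,3,2,3,6) → sorted (1,1,2,3,3,6): b_i ≤ i ∀i, a PF.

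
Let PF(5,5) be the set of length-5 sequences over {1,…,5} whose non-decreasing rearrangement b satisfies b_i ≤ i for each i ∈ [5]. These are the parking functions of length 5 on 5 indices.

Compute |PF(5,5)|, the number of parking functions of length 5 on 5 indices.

1296

Count = 1·6^4 = 1×1296 = 1296
One tuple (1,5,3,2,1) → sorted (1,1,2,3,5): b_i ≤ i ∀i, a PF.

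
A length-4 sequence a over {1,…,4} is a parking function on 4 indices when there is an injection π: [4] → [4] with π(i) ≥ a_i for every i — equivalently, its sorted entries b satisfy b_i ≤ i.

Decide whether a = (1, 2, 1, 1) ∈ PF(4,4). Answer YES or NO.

Rearranged: b = (1, 1, 1, 2).
  b_1=1 ≤ 1
  b_2=1 ≤ 2
  b_3=1 ≤ 3
  b_4=2 ≤ 4
All bounds hold ⇒ YES

YES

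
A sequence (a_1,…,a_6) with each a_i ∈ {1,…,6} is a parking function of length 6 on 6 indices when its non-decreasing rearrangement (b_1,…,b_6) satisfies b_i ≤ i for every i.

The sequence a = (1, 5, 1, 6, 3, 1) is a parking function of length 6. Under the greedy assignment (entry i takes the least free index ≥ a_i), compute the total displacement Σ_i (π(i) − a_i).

4

Σπ = 21 ({1..6} each once); Σa = 1+5+1+6+3+1 = 17; disp = 21−17 = 4.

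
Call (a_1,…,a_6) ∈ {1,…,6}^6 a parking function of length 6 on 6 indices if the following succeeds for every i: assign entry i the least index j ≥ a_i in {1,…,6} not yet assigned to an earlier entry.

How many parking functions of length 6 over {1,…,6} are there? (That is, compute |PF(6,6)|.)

#PF = (6−6+1)·(6+1)^(6−1) = 1×16807 = 16807 (Konheim–Weiss)
E.g. (3,4,1,2,2,2) → sorted (1,2,2,2,3,4): b_i ≤ i ∀i, a PF.

16807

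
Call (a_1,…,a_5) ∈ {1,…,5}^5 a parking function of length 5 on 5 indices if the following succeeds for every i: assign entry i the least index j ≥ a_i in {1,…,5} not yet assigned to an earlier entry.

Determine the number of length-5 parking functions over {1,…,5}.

1296

|PF| = 1·6^4 = 1×1296 = 1296 (Pollak)
Check (3,5,1,1,2) → sorted (1,1,2,3,5): b_i ≤ i ∀i, a PF.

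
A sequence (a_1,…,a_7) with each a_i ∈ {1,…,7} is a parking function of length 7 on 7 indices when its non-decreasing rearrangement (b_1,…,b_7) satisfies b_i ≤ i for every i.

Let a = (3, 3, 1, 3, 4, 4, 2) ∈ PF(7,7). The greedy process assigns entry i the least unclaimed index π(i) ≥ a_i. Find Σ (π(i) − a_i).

Σπ = 7·8/2 = 28 (π permutes [7]); Σa = 3+3+1+3+4+4+2 = 20; disp = 28−20 = 8.

8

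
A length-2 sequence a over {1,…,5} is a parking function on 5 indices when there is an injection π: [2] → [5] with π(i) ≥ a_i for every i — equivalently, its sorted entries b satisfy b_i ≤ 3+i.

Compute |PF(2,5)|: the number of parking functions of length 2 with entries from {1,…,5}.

|PF| = (6−2)·6^(2−1) = 4 · 6 = 24 (Pollak)
Check (1,2) → sorted (1,2): b_i ≤ 3+i ∀i, a PF.

24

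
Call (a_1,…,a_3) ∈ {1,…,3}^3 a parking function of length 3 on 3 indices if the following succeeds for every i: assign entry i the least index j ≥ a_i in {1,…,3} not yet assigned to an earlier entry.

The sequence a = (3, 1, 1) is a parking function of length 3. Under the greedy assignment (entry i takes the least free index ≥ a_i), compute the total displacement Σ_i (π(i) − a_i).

Σπ = 3·4/2 = 6 (π permutes [3]); Σa = 3+1+1 = 5; disp = 6−5 = 1.

1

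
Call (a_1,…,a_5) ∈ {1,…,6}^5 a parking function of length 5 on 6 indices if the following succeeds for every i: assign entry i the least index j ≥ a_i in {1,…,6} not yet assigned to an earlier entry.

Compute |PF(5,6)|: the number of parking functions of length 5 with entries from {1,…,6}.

#PF = (6−5+1)·(6+1)^(5−1) = 2×2401 = 4802 [KW]
Check (3,3,2,2,1) → sorted (1,2,2,3,3): b_i ≤ 1+i ∀i, a PF.

4802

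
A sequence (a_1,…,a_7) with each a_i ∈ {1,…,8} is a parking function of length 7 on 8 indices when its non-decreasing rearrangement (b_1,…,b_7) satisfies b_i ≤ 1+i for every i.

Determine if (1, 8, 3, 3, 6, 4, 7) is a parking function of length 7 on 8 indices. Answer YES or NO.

YES

Sorted: b = (1, 3, 3, 4, 6, 7, 8).
  b_1=1 ≤ 2
  b_2=3 ≤ 3
  b_3=3 ≤ 4
  b_4=4 ≤ 5
  b_5=6 ≤ 6
  b_6=7 ≤ 7
  b_7=8 ≤ 8
All bounds hold ⇒ YES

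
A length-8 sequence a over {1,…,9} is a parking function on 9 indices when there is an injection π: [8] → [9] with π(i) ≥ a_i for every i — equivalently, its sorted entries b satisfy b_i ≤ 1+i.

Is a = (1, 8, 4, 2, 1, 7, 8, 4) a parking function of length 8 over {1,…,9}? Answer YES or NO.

Rearranged: b = (1, 1, 2, 4, 4, 7, 8, 8).
  b_1=1 ≤ 2
  b_2=1 ≤ 3
  b_3=2 ≤ 4
  b_4=4 ≤ 5
  b_5=4 ≤ 6
  b_6=7 ≤ 7
  b_7=8 ≤ 8
  b_8=8 ≤ 9
All bounds hold ⇒ YES

YES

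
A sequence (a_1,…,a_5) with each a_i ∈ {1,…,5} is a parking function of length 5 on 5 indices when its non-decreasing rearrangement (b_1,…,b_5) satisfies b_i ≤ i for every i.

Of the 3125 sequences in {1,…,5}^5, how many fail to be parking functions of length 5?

Count = (5+1−5)·(5+1)^{5−1} = 1 · 1296 = 1296 (Konheim–Weiss)
Check (3,5,3,4,5) → sorted (3,3,4,5,5): b_1=3>1, not a PF.
Total 3125; non-PF = 3125−1296 = 1829

1829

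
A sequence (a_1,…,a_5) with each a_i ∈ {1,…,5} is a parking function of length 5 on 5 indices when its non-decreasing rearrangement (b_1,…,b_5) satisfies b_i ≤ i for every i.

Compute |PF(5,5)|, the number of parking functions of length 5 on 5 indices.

|PF| = 1·6^4 = 1×1296 = 1296
E.g. (4,1,1,5,1) → sorted (1,1,1,4,5): b_i ≤ i ∀i, a PF.

1296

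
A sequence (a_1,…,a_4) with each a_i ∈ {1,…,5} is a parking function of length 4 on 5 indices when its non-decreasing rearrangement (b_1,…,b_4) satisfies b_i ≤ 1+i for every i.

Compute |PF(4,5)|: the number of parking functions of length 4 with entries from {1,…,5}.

Count = 2·6^3 = 2·216 = 432
E.g. (4,3,1,4) → sorted (1,3,4,4): b_i ≤ 1+i ∀i, a PF.

432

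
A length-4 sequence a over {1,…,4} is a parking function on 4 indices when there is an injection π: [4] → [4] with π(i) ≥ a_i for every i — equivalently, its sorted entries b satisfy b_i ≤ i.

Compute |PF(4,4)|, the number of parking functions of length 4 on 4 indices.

Count = (4−4+1)·(4+1)^(4−1) = 1·125 = 125 (Pollak)
Check (1,2,3,1) → sorted (1,1,2,3): b_i ≤ i ∀i, a PF.

125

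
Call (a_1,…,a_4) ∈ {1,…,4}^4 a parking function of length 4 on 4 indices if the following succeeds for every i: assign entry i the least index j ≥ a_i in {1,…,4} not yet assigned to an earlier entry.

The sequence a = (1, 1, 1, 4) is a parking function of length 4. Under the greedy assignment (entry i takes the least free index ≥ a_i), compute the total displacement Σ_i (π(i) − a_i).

3

Σπ = 4·5/2 = 10 (π permutes [4]); Σa = 1+1+1+4 = 7; disp = 10−7 = 3.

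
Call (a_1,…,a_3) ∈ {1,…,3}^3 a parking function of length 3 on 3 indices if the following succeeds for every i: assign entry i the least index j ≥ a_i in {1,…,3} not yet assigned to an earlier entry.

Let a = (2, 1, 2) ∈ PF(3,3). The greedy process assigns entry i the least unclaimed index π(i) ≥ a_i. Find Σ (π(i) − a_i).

1

Σπ = 3·4/2 = 6 (π permutes [3]); Σa = 2+1+2 = 5; disp = 6−5 = 1.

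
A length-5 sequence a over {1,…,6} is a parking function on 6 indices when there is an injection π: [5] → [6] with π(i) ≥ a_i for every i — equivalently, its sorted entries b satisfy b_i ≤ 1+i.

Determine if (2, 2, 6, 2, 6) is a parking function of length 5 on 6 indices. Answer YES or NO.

Sorted: b = (2, 2, 2, 6, 6).
  b_1=2 ≤ 2
  b_2=2 ≤ 3
  b_3=2 ≤ 4
  b_4=6 > 5
  fails at i=4 ⇒ NO

NO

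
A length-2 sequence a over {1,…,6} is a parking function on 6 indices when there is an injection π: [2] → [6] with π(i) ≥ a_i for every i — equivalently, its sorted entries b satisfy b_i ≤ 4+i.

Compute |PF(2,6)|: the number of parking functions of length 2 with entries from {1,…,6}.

Count = (6+1−2)·(6+1)^{2−1} = 5·7 = 35
E.g. (3,3) → sorted (3,3): b_i ≤ 4+i ∀i, a PF.

35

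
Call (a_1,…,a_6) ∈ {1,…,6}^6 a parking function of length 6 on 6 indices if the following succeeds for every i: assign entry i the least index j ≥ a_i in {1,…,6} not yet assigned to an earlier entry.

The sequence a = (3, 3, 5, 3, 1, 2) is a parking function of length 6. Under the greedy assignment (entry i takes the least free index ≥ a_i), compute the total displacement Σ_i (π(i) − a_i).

4

Σπ = 21 ({1..6} each once); Σa = 3+3+5+3+1+2 = 17; disp = 21−17 = 4.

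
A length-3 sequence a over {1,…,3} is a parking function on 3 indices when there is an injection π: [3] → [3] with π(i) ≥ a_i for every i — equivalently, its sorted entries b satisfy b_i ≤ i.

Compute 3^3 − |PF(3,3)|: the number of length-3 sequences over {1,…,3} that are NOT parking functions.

11

#PF = 1·4^2 = 1·16 = 16 [KW]
Check (3,3,1) → sorted (1,3,3): b_2=3>2, not a PF.
3^3 − 16 = 27 − 16 = 11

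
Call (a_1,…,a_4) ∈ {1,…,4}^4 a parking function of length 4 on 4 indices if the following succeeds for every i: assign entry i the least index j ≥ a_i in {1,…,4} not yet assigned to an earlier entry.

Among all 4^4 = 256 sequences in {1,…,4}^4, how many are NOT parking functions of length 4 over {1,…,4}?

Count = (4+1−4)·(4+1)^{4−1} = 1×125 = 125 (Pollak)
E.g. (2,2,2,3) → sorted (2,2,2,3): b_1=2>1, not a PF.
4^4 − 125 = 256 − 125 = 131

131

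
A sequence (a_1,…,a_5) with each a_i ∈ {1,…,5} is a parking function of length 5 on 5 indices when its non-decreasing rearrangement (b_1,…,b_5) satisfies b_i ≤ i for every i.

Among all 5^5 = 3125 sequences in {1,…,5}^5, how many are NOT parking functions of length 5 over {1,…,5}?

1829

|PF| = (5−5+1)·(5+1)^(5−1) = 1·1296 = 1296
E.g. (4,5,2,5,4) → sorted (2,4,4,5,5): b_1=2>1, not a PF.
Total 3125; non-PF = 3125−1296 = 1829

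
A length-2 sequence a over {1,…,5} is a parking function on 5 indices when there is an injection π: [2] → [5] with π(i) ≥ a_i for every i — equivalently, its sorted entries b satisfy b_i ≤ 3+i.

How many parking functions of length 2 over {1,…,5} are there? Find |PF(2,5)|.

24

|PF| = (6−2)·6^(2−1) = 4 · 6 = 24 (Konheim–Weiss)
Check (5,3) → sorted (3,5): b_i ≤ 3+i ∀i, a PF.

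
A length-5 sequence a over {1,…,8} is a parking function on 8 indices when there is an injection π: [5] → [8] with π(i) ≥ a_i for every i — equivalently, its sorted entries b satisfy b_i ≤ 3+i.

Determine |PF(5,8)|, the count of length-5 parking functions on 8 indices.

26244

#PF = (8−5+1)·(8+1)^(5−1) = 4·6561 = 26244 [KW]
Example (6,4,8,2,1) → sorted (1,2,4,6,8): b_i ≤ 3+i ∀i, a PF.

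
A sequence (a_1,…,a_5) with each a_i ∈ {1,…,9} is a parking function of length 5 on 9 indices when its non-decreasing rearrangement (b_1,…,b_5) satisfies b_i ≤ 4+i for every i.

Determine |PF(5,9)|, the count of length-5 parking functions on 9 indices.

|PF(5,9)| = 5·10^4 = 5×10000 = 50000 (Pollak)
One tuple (6,5,2,9,1) → sorted (1,2,5,6,9): b_i ≤ 4+i ∀i, a PF.

50000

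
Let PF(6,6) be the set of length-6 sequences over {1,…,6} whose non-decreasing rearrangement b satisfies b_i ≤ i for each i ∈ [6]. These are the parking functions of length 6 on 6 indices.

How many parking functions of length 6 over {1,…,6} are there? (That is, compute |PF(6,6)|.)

16807

|PF| = (7−6)·7^(6−1) = 1×16807 = 16807 (Konheim–Weiss)
E.g. (1,4,4,6,1,3) → sorted (1,1,3,4,4,6): b_i ≤ i ∀i, a PF.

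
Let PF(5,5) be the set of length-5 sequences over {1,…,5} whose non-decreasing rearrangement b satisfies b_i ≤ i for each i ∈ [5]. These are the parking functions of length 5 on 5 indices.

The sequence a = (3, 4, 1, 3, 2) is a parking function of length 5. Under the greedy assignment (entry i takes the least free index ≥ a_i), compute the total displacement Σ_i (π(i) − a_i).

2

Σπ = 15 ({1..5} each once); Σa = 3+4+1+3+2 = 13; disp = 15−13 = 2.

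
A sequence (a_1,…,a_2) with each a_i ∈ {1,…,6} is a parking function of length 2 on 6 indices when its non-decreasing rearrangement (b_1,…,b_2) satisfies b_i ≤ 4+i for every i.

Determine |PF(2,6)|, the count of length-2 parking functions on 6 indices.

Count = 5·7^1 = 5·7 = 35 (Pollak)
Check (4,5) → sorted (4,5): b_i ≤ 4+i ∀i, a PF.

35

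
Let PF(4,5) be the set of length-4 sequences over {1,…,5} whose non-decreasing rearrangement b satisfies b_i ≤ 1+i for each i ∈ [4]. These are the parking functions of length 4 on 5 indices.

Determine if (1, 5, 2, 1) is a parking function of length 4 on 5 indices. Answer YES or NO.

Order a: b = (1, 1, 2, 5).
  b_1=1 ≤ 2
  b_2=1 ≤ 3
  b_3=2 ≤ 4
  b_4=5 ≤ 5
All bounds hold ⇒ YES

YES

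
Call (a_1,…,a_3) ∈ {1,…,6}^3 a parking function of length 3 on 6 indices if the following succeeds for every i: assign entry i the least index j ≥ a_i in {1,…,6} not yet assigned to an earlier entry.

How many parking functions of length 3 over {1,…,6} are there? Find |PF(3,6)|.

|PF(3,6)| = (6−3+1)·(6+1)^(3−1) = 4 · 49 = 196 (Pollak)
Example (3,4,5) → sorted (3,4,5): b_i ≤ 3+i ∀i, a PF.

196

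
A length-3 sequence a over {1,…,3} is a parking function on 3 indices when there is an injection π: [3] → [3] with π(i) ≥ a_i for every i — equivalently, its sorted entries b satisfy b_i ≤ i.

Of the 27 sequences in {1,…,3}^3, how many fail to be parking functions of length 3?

Count = (3−3+1)·(3+1)^(3−1) = 1×16 = 16 [KW]
Example (3,1,3) → sorted (1,3,3): b_2=3>2, not a PF.
Total 27; non-PF = 27−16 = 11

11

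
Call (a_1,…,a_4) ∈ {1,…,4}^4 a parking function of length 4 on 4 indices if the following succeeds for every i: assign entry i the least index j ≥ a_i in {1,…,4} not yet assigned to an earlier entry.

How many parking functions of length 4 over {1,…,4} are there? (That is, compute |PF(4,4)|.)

125

|PF(4,4)| = 1·5^3 = 1·125 = 125 (Pollak)
E.g. (3,1,2,4) → sorted (1,2,3,4): b_i ≤ i ∀i, a PF.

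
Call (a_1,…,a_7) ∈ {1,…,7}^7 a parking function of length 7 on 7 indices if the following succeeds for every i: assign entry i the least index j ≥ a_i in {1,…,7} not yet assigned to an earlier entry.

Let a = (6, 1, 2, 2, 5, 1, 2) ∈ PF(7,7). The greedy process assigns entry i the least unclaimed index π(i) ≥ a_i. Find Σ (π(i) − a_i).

9

Σπ(i) = 1+…+7 = 28; Σa = 6+1+2+2+5+1+2 = 19; disp = 28−19 = 9.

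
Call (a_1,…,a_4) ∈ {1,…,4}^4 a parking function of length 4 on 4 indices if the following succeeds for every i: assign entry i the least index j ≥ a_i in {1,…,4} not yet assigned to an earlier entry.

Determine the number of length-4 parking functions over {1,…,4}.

125

Count = (4+1−4)·(4+1)^{4−1} = 1·125 = 125 (Pollak)
E.g. (2,4,3,1) → sorted (1,2,3,4): b_i ≤ i ∀i, a PF.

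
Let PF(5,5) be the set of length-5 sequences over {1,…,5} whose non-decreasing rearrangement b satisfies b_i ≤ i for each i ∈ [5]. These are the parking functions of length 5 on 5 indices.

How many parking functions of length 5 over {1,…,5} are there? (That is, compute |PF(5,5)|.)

1296

|PF| = (5+1−5)·(5+1)^{5−1} = 1×1296 = 1296 (Konheim–Weiss)
Example (2,3,1,5,4) → sorted (1,2,3,4,5): b_i ≤ i ∀i, a PF.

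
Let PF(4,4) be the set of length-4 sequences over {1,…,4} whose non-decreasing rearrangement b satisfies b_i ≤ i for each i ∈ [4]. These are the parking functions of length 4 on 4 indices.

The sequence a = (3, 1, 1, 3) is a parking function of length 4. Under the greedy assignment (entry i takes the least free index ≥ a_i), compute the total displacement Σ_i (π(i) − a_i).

2

Σπ(i) = 1+…+4 = 10; Σa = 3+1+1+3 = 8; disp = 10−8 = 2.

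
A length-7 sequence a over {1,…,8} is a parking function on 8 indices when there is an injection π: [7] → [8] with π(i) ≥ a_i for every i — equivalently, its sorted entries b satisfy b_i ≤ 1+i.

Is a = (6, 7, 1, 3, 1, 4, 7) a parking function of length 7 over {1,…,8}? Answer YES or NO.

YES

Sorted: b = (1, 1, 3, 4, 6, 7, 7).
  b_1=1 ≤ 2
  b_2=1 ≤ 3
  b_3=3 ≤ 4
  b_4=4 ≤ 5
  b_5=6 ≤ 6
  b_6=7 ≤ 7
  b_7=7 ≤ 8
All bounds hold ⇒ YES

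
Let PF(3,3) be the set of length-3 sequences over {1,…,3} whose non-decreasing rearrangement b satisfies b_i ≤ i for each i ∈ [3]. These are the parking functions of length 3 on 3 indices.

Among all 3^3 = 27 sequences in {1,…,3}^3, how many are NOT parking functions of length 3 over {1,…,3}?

11

#PF = (4−3)·4^(3−1) = 1·16 = 16
E.g. (3,1,3) → sorted (1,3,3): b_2=3>2, not a PF.
Total 27; non-PF = 27−16 = 11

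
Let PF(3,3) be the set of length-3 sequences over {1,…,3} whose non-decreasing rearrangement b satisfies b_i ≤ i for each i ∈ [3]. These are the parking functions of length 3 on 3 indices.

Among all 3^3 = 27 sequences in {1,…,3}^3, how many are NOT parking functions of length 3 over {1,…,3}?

11

|PF(3,3)| = (3+1−3)·(3+1)^{3−1} = 1·16 = 16
Example (3,3,3) → sorted (3,3,3): b_1=3>1, not a PF.
Total 27; non-PF = 27−16 = 11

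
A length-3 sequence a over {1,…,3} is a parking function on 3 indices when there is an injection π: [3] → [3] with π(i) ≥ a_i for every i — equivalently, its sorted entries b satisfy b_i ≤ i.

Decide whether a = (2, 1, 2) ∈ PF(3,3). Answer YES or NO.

Rearranged: b = (1, 2, 2).
  b_1=1 ≤ 1
  b_2=2 ≤ 2
  b_3=2 ≤ 3
All bounds hold ⇒ YES

YES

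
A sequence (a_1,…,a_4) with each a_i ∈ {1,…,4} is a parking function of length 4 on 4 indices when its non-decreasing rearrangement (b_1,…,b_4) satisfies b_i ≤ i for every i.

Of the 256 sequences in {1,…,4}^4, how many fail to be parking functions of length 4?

131

Count = 1·5^3 = 1·125 = 125 (Pollak)
One tuple (4,1,4,4) → sorted (1,4,4,4): b_2=4>2, not a PF.
4^4 − 125 = 256 − 125 = 131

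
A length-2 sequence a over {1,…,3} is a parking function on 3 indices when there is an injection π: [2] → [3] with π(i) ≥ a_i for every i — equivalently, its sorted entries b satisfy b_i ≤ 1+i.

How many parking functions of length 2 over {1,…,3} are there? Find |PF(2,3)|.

|PF(2,3)| = (4−2)·4^(2−1) = 2·4 = 8
Example (2,2) → sorted (2,2): b_i ≤ 1+i ∀i, a PF.

8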